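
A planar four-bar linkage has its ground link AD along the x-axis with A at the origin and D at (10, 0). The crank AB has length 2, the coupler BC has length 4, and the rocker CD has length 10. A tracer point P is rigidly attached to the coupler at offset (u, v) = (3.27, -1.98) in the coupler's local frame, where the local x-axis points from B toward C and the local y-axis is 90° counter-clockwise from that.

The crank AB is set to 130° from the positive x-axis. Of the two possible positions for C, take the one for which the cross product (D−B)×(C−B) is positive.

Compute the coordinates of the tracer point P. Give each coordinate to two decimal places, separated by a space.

A=(0,0), D=(10.00,0)
B = A + 2.00·(cos130°, sin130°) = (-1.2856, 1.5321)
|BD| = 11.3891
circle(B,4.00) ∩ circle(D,10.00): a=2.0068, h=3.4602
  candidates: C₊=(1.1685,4.6908) cross=39.408; C₋=(0.2375,-2.1666) cross=-39.408
  mode + wants cross > 0 → take C=(1.1685,4.6908) (cross=39.408)
ex = (C−B)/|BC| = (0.6135,0.7897); ey = (-0.7897,0.6135)
P = B + 3.27·ex + -1.98·ey = (2.2842,2.8996)

2.28 2.90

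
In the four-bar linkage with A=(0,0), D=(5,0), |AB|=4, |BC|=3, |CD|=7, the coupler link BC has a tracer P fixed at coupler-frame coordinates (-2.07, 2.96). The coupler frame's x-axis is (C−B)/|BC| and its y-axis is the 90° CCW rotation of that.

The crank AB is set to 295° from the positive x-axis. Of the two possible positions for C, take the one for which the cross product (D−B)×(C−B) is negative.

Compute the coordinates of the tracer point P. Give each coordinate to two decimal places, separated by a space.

4.02 -0.86

A=(0,0), D=(5.00,0)
B = A + 4.00·(cos295°, sin295°) = (1.6905, -3.6252)
|BD| = 4.9087
circle(B,3.00) ∩ circle(D,7.00): a=-1.6201, h=2.5250
  candidates: C₊=(-1.2666,-3.1193) cross=12.394; C₋=(2.4630,-6.5241) cross=-12.394
  mode - wants cross < 0 → take C=(2.4630,-6.5241) (cross=-12.394)
ex = (C−B)/|BC| = (0.2575,-0.9663); ey = (0.9663,0.2575)
P = B + -2.07·ex + 2.96·ey = (4.0176,-0.8628)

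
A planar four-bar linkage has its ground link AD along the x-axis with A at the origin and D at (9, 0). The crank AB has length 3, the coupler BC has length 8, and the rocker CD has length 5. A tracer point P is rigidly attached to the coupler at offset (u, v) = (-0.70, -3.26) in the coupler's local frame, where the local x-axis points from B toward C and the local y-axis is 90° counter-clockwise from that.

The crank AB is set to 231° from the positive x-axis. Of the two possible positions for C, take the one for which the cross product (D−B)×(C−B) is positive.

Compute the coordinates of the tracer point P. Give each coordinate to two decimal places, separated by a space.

A=(0,0), D=(9.00,0)
B = A + 3.00·(cos231°, sin231°) = (-1.8880, -2.3314)
|BD| = 11.1348
circle(B,8.00) ∩ circle(D,5.00): a=7.3187, h=3.2307
  candidates: C₊=(4.5920,2.3600) cross=35.973; C₋=(5.9449,-3.9581) cross=-35.973
  mode + wants cross > 0 → take C=(4.5920,2.3600) (cross=35.973)
ex = (C−B)/|BC| = (0.8100,0.5864); ey = (-0.5864,0.8100)
P = B + -0.70·ex + -3.26·ey = (-0.5432,-5.3825)

-0.54 -5.38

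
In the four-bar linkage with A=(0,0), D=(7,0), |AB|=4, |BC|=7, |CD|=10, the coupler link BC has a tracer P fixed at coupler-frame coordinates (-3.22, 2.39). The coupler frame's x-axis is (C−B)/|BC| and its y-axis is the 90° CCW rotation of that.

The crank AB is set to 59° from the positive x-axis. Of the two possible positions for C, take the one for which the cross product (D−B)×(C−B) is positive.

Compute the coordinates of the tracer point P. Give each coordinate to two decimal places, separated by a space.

A=(0,0), D=(7.00,0)
B = A + 4.00·(cos59°, sin59°) = (2.0602, 3.4287)
|BD| = 6.0131
circle(B,7.00) ∩ circle(D,10.00): a=-1.2341, h=6.8903
  candidates: C₊=(4.9751,9.7929) cross=41.433; C₋=(-2.8826,-1.5281) cross=-41.433
  mode + wants cross > 0 → take C=(4.9751,9.7929) (cross=41.433)
ex = (C−B)/|BC| = (0.4164,0.9092); ey = (-0.9092,0.4164)
P = B + -3.22·ex + 2.39·ey = (-1.4537,1.4964)

-1.45 1.50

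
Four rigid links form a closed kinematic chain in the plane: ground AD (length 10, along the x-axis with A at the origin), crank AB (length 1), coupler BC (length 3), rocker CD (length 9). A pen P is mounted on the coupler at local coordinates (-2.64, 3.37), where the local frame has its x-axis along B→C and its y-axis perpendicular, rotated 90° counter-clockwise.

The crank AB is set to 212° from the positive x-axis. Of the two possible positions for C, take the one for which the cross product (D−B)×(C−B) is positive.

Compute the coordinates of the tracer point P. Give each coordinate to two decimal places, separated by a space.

A=(0,0), D=(10.00,0)
B = A + 1.00·(cos212°, sin212°) = (-0.8480, -0.5299)
|BD| = 10.8610
circle(B,3.00) ∩ circle(D,9.00): a=2.1159, h=2.1268
  candidates: C₊=(1.1615,1.6975) cross=23.099; C₋=(1.3691,-2.5509) cross=-23.099
  mode + wants cross > 0 → take C=(1.1615,1.6975) (cross=23.099)
ex = (C−B)/|BC| = (0.6699,0.7425); ey = (-0.7425,0.6699)
P = B + -2.64·ex + 3.37·ey = (-5.1187,-0.2326)

-5.12 -0.23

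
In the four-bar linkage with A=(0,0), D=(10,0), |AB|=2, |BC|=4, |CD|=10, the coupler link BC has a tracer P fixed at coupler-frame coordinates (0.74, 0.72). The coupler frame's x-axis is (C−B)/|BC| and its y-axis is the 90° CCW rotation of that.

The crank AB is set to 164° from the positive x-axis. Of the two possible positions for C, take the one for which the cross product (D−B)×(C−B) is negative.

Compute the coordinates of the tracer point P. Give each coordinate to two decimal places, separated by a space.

-0.91 0.36

A=(0,0), D=(10.00,0)
B = A + 2.00·(cos164°, sin164°) = (-1.9225, 0.5513)
|BD| = 11.9353
circle(B,4.00) ∩ circle(D,10.00): a=2.4486, h=3.1629
  candidates: C₊=(0.6696,3.5977) cross=37.750; C₋=(0.3774,-2.7214) cross=-37.750
  mode - wants cross < 0 → take C=(0.3774,-2.7214) (cross=-37.750)
ex = (C−B)/|BC| = (0.5750,-0.8182); ey = (0.8182,0.5750)
P = B + 0.74·ex + 0.72·ey = (-0.9080,0.3598)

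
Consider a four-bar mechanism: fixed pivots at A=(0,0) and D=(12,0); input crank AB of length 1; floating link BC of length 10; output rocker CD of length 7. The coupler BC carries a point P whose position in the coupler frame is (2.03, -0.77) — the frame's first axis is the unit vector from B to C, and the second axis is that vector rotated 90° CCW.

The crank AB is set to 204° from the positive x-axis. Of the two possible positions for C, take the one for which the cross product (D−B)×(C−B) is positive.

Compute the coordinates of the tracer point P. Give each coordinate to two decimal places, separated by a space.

1.20 0.10

A=(0,0), D=(12.00,0)
B = A + 1.00·(cos204°, sin204°) = (-0.9135, -0.4067)
|BD| = 12.9199
circle(B,10.00) ∩ circle(D,7.00): a=8.4337, h=5.3734
  candidates: C₊=(7.3468,5.2295) cross=69.424; C₋=(7.6851,-5.5120) cross=-69.424
  mode + wants cross > 0 → take C=(7.3468,5.2295) (cross=69.424)
ex = (C−B)/|BC| = (0.8260,0.5636); ey = (-0.5636,0.8260)
P = B + 2.03·ex + -0.77·ey = (1.1973,0.1014)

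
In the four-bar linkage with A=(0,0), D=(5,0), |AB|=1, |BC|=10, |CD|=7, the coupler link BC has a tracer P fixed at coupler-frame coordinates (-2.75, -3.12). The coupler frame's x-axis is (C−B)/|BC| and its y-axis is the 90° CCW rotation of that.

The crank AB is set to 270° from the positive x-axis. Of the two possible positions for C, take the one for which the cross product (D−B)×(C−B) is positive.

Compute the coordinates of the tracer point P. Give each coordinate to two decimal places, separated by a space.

A=(0,0), D=(5.00,0)
B = A + 1.00·(cos270°, sin270°) = (-0.0000, -1.0000)
|BD| = 5.0990
circle(B,10.00) ∩ circle(D,7.00): a=7.5505, h=6.5567
  candidates: C₊=(6.1180,6.9101) cross=33.433; C₋=(8.6897,-5.9486) cross=-33.433
  mode + wants cross > 0 → take C=(6.1180,6.9101) (cross=33.433)
ex = (C−B)/|BC| = (0.6118,0.7910); ey = (-0.7910,0.6118)
P = B + -2.75·ex + -3.12·ey = (0.7855,-5.0841)

0.79 -5.08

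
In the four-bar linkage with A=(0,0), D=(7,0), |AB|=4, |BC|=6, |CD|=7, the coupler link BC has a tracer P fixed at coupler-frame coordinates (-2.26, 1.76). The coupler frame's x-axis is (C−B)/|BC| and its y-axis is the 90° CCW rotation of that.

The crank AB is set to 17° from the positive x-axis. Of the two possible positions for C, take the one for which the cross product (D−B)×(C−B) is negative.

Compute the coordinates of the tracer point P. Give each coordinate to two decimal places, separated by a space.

6.31 2.59

A=(0,0), D=(7.00,0)
B = A + 4.00·(cos17°, sin17°) = (3.8252, 1.1695)
|BD| = 3.3833
circle(B,6.00) ∩ circle(D,7.00): a=-0.2295, h=5.9956
  candidates: C₊=(5.6823,6.8749) cross=20.285; C₋=(1.5374,-4.3772) cross=-20.285
  mode - wants cross < 0 → take C=(1.5374,-4.3772) (cross=-20.285)
ex = (C−B)/|BC| = (-0.3813,-0.9245); ey = (0.9245,-0.3813)
P = B + -2.26·ex + 1.76·ey = (6.3140,2.5877)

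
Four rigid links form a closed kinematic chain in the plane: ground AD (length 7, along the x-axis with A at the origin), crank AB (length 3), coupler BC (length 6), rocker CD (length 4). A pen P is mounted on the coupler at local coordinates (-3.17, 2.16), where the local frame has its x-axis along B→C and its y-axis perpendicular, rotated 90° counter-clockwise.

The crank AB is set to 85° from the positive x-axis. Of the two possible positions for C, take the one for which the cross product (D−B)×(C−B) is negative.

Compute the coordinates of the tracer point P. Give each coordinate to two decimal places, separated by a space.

A=(0,0), D=(7.00,0)
B = A + 3.00·(cos85°, sin85°) = (0.2615, 2.9886)
|BD| = 7.3715
circle(B,6.00) ∩ circle(D,4.00): a=5.0423, h=3.2519
  candidates: C₊=(6.1892,3.9170) cross=23.971; C₋=(3.5524,-2.0283) cross=-23.971
  mode - wants cross < 0 → take C=(3.5524,-2.0283) (cross=-23.971)
ex = (C−B)/|BC| = (0.5485,-0.8362); ey = (0.8362,0.5485)
P = B + -3.17·ex + 2.16·ey = (0.3288,6.8239)

0.33 6.82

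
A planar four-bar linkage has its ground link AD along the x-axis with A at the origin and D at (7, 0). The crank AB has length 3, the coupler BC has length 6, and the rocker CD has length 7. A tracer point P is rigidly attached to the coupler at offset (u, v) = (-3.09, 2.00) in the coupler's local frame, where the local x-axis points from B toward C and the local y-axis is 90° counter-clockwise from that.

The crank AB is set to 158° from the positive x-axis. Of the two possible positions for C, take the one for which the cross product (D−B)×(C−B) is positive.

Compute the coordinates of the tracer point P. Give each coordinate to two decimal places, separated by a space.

A=(0,0), D=(7.00,0)
B = A + 3.00·(cos158°, sin158°) = (-2.7816, 1.1238)
|BD| = 9.8459
circle(B,6.00) ∩ circle(D,7.00): a=4.2628, h=4.2224
  candidates: C₊=(1.9353,4.8321) cross=41.573; C₋=(0.9714,-3.5576) cross=-41.573
  mode + wants cross > 0 → take C=(1.9353,4.8321) (cross=41.573)
ex = (C−B)/|BC| = (0.7861,0.6180); ey = (-0.6180,0.7861)
P = B + -3.09·ex + 2.00·ey = (-6.4468,0.7864)

-6.45 0.79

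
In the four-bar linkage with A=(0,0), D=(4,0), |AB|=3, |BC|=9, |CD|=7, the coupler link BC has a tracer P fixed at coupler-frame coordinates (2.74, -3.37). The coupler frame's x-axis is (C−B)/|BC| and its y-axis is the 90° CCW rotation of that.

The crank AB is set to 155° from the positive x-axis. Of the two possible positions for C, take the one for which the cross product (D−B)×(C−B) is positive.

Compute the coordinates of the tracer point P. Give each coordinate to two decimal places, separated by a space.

1.54 0.41

A=(0,0), D=(4.00,0)
B = A + 3.00·(cos155°, sin155°) = (-2.7189, 1.2679)
|BD| = 6.8375
circle(B,9.00) ∩ circle(D,7.00): a=5.7588, h=6.9164
  candidates: C₊=(4.2225,6.9965) cross=47.291; C₋=(1.6575,-6.5964) cross=-47.291
  mode + wants cross > 0 → take C=(4.2225,6.9965) (cross=47.291)
ex = (C−B)/|BC| = (0.7713,0.6365); ey = (-0.6365,0.7713)
P = B + 2.74·ex + -3.37·ey = (1.5394,0.4127)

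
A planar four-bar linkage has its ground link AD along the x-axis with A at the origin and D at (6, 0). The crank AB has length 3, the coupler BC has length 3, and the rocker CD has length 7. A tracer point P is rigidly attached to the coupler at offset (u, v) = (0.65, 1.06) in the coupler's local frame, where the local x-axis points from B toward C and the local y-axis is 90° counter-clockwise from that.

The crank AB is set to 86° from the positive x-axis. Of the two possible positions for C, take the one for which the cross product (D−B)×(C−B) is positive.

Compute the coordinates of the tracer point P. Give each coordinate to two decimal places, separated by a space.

A=(0,0), D=(6.00,0)
B = A + 3.00·(cos86°, sin86°) = (0.2093, 2.9927)
|BD| = 6.5183
circle(B,3.00) ∩ circle(D,7.00): a=0.1909, h=2.9939
  candidates: C₊=(1.7534,5.5648) cross=19.515; C₋=(-0.9957,0.2453) cross=-19.515
  mode + wants cross > 0 → take C=(1.7534,5.5648) (cross=19.515)
ex = (C−B)/|BC| = (0.5147,0.8574); ey = (-0.8574,0.5147)
P = B + 0.65·ex + 1.06·ey = (-0.3650,4.0956)

-0.36 4.10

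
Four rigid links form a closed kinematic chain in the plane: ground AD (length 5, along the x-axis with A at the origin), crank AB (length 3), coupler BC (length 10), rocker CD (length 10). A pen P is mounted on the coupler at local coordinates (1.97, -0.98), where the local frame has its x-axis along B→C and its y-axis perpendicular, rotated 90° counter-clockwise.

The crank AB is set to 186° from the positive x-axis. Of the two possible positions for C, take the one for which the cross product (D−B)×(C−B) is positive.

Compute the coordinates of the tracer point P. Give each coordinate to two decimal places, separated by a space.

A=(0,0), D=(5.00,0)
B = A + 3.00·(cos186°, sin186°) = (-2.9836, -0.3136)
|BD| = 7.9897
circle(B,10.00) ∩ circle(D,10.00): a=3.9949, h=9.1674
  candidates: C₊=(0.6484,9.0035) cross=73.245; C₋=(1.3680,-9.3171) cross=-73.245
  mode + wants cross > 0 → take C=(0.6484,9.0035) (cross=73.245)
ex = (C−B)/|BC| = (0.3632,0.9317); ey = (-0.9317,0.3632)
P = B + 1.97·ex + -0.98·ey = (-1.3550,1.1660)

-1.35 1.17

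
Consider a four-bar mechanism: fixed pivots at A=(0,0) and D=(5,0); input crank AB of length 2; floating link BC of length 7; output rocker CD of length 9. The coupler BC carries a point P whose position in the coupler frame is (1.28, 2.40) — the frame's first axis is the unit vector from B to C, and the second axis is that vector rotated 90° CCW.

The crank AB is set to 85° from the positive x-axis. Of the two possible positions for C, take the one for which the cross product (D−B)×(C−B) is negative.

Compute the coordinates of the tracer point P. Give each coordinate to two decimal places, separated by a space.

A=(0,0), D=(5.00,0)
B = A + 2.00·(cos85°, sin85°) = (0.1743, 1.9924)
|BD| = 5.2208
circle(B,7.00) ∩ circle(D,9.00): a=-0.4543, h=6.9852
  candidates: C₊=(2.4202,8.6223) cross=36.469; C₋=(-2.9113,-4.2908) cross=-36.469
  mode - wants cross < 0 → take C=(-2.9113,-4.2908) (cross=-36.469)
ex = (C−B)/|BC| = (-0.4408,-0.8976); ey = (0.8976,-0.4408)
P = B + 1.28·ex + 2.40·ey = (1.7643,-0.2145)

1.76 -0.21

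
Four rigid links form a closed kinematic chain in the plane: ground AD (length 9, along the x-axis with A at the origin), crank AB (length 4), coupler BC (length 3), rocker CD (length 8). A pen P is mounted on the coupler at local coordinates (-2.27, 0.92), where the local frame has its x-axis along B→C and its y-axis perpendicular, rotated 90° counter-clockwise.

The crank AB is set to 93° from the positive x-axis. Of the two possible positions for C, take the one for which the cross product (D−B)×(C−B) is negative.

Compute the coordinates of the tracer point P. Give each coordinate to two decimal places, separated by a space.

A=(0,0), D=(9.00,0)
B = A + 4.00·(cos93°, sin93°) = (-0.2093, 3.9945)
|BD| = 10.0383
circle(B,3.00) ∩ circle(D,8.00): a=2.2797, h=1.9502
  candidates: C₊=(2.6581,4.8765) cross=19.576; C₋=(1.1060,1.2983) cross=-19.576
  mode - wants cross < 0 → take C=(1.1060,1.2983) (cross=-19.576)
ex = (C−B)/|BC| = (0.4385,-0.8987); ey = (0.8987,0.4385)
P = B + -2.27·ex + 0.92·ey = (-0.3778,6.4381)

-0.38 6.44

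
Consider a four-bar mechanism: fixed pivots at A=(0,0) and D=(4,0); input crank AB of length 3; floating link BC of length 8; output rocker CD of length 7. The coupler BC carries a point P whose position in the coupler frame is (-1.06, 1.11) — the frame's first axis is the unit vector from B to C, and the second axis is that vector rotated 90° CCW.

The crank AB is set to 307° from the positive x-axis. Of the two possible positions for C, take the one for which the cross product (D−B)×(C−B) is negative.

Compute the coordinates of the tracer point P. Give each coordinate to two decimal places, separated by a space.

A=(0,0), D=(4.00,0)
B = A + 3.00·(cos307°, sin307°) = (1.8054, -2.3959)
|BD| = 3.2491
circle(B,8.00) ∩ circle(D,7.00): a=3.9329, h=6.9665
  candidates: C₊=(-0.6753,5.2097) cross=22.635; C₋=(9.5991,-4.2012) cross=-22.635
  mode - wants cross < 0 → take C=(9.5991,-4.2012) (cross=-22.635)
ex = (C−B)/|BC| = (0.9742,-0.2257); ey = (0.2257,0.9742)
P = B + -1.06·ex + 1.11·ey = (1.0233,-1.0753)

1.02 -1.08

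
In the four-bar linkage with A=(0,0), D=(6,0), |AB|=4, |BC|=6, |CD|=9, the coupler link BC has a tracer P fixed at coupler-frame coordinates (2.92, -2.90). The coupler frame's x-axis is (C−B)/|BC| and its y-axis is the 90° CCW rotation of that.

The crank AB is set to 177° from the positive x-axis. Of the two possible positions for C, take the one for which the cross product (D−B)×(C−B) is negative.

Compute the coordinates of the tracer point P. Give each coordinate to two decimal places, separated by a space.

-5.32 -3.69

A=(0,0), D=(6.00,0)
B = A + 4.00·(cos177°, sin177°) = (-3.9945, 0.2093)
|BD| = 9.9967
circle(B,6.00) ∩ circle(D,9.00): a=2.7476, h=5.3339
  candidates: C₊=(-1.1358,5.4845) cross=53.322; C₋=(-1.3592,-5.1809) cross=-53.322
  mode - wants cross < 0 → take C=(-1.3592,-5.1809) (cross=-53.322)
ex = (C−B)/|BC| = (0.4392,-0.8984); ey = (0.8984,0.4392)
P = B + 2.92·ex + -2.90·ey = (-5.3173,-3.6877)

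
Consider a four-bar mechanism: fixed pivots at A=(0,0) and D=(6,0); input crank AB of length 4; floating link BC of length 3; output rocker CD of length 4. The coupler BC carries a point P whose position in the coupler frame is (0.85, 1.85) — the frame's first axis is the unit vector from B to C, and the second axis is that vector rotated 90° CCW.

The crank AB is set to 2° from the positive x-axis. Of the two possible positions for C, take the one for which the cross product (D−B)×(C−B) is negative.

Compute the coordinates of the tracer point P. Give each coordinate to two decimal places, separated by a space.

A=(0,0), D=(6.00,0)
B = A + 4.00·(cos2°, sin2°) = (3.9976, 0.1396)
|BD| = 2.0073
circle(B,3.00) ∩ circle(D,4.00): a=-0.7400, h=2.9073
  candidates: C₊=(3.4616,3.0913) cross=5.836; C₋=(3.0572,-2.7092) cross=-5.836
  mode - wants cross < 0 → take C=(3.0572,-2.7092) (cross=-5.836)
ex = (C−B)/|BC| = (-0.3135,-0.9496); ey = (0.9496,-0.3135)
P = B + 0.85·ex + 1.85·ey = (5.4879,-1.2475)

5.49 -1.25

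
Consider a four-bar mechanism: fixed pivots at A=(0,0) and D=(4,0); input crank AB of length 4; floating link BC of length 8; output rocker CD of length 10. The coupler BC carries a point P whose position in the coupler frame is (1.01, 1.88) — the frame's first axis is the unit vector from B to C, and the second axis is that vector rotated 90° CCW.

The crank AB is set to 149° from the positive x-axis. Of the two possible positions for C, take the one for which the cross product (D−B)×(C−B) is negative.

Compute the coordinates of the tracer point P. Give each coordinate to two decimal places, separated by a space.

A=(0,0), D=(4.00,0)
B = A + 4.00·(cos149°, sin149°) = (-3.4287, 2.0602)
|BD| = 7.7090
circle(B,8.00) ∩ circle(D,10.00): a=1.5196, h=7.8543
  candidates: C₊=(0.1346,9.2227) cross=60.550; C₋=(-4.0633,-5.9146) cross=-60.550
  mode - wants cross < 0 → take C=(-4.0633,-5.9146) (cross=-60.550)
ex = (C−B)/|BC| = (-0.0793,-0.9968); ey = (0.9968,-0.0793)
P = B + 1.01·ex + 1.88·ey = (-1.6347,0.9042)

-1.63 0.90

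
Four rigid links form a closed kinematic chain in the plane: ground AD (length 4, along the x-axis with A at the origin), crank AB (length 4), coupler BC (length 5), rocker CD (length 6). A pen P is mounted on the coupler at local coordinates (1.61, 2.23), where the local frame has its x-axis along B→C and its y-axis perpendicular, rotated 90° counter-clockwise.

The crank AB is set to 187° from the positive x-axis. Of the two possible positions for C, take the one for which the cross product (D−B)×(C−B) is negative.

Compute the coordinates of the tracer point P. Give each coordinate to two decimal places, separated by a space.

-1.25 -0.06

A=(0,0), D=(4.00,0)
B = A + 4.00·(cos187°, sin187°) = (-3.9702, -0.4875)
|BD| = 7.9851
circle(B,5.00) ∩ circle(D,6.00): a=3.3038, h=3.7530
  candidates: C₊=(-0.9017,3.4602) cross=29.968; C₋=(-0.4435,-4.0318) cross=-29.968
  mode - wants cross < 0 → take C=(-0.4435,-4.0318) (cross=-29.968)
ex = (C−B)/|BC| = (0.7053,-0.7089); ey = (0.7089,0.7053)
P = B + 1.61·ex + 2.23·ey = (-1.2538,-0.0558)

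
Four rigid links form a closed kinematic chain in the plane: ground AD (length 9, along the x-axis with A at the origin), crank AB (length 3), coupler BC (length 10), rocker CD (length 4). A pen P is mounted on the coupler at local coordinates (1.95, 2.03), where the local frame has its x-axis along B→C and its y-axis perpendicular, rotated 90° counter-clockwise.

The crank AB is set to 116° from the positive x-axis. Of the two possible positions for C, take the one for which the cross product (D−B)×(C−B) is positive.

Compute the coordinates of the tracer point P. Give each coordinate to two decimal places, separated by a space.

0.36 4.96

A=(0,0), D=(9.00,0)
B = A + 3.00·(cos116°, sin116°) = (-1.3151, 2.6964)
|BD| = 10.6617
circle(B,10.00) ∩ circle(D,4.00): a=9.2702, h=3.7502
  candidates: C₊=(8.6021,3.9802) cross=39.983; C₋=(6.7053,-3.2763) cross=-39.983
  mode + wants cross > 0 → take C=(8.6021,3.9802) (cross=39.983)
ex = (C−B)/|BC| = (0.9917,0.1284); ey = (-0.1284,0.9917)
P = B + 1.95·ex + 2.03·ey = (0.3581,4.9599)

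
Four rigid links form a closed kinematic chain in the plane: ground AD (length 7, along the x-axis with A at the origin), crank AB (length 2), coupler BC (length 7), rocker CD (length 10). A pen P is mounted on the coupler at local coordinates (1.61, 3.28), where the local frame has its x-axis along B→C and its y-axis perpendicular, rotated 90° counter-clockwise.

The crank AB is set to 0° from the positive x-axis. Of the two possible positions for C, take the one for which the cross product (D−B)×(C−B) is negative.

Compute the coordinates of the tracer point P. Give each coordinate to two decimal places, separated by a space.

A=(0,0), D=(7.00,0)
B = A + 2.00·(cos0°, sin0°) = (2.0000, 0.0000)
|BD| = 5.0000
circle(B,7.00) ∩ circle(D,10.00): a=-2.6000, h=6.4992
  candidates: C₊=(-0.6000,6.4992) cross=32.496; C₋=(-0.6000,-6.4992) cross=-32.496
  mode - wants cross < 0 → take C=(-0.6000,-6.4992) (cross=-32.496)
ex = (C−B)/|BC| = (-0.3714,-0.9285); ey = (0.9285,-0.3714)
P = B + 1.61·ex + 3.28·ey = (4.4474,-2.7131)

4.45 -2.71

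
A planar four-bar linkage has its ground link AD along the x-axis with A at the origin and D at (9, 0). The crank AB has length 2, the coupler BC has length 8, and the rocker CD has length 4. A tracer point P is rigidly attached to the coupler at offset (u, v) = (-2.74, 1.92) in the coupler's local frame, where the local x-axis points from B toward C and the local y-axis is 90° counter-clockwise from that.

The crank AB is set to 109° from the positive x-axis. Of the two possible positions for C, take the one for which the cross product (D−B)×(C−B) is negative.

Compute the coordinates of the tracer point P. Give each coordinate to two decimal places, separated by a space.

-1.84 5.02

A=(0,0), D=(9.00,0)
B = A + 2.00·(cos109°, sin109°) = (-0.6511, 1.8910)
|BD| = 9.8347
circle(B,8.00) ∩ circle(D,4.00): a=7.3577, h=3.1408
  candidates: C₊=(7.1732,3.5585) cross=30.889; C₋=(5.9653,-2.6059) cross=-30.889
  mode - wants cross < 0 → take C=(5.9653,-2.6059) (cross=-30.889)
ex = (C−B)/|BC| = (0.8271,-0.5621); ey = (0.5621,0.8271)
P = B + -2.74·ex + 1.92·ey = (-1.8380,5.0192)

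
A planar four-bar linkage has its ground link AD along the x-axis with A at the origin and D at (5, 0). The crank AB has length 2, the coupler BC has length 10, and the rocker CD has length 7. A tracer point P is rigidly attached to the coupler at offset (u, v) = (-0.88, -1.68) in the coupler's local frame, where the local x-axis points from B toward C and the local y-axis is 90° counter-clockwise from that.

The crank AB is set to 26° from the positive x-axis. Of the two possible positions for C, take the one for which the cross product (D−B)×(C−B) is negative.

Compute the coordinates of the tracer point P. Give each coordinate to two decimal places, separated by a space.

A=(0,0), D=(5.00,0)
B = A + 2.00·(cos26°, sin26°) = (1.7976, 0.8767)
|BD| = 3.3203
circle(B,10.00) ∩ circle(D,7.00): a=9.3403, h=3.5721
  candidates: C₊=(11.7496,1.8557) cross=11.860; C₋=(9.8631,-5.0349) cross=-11.860
  mode - wants cross < 0 → take C=(9.8631,-5.0349) (cross=-11.860)
ex = (C−B)/|BC| = (0.8066,-0.5912); ey = (0.5912,0.8066)
P = B + -0.88·ex + -1.68·ey = (0.0947,0.0420)

0.09 0.04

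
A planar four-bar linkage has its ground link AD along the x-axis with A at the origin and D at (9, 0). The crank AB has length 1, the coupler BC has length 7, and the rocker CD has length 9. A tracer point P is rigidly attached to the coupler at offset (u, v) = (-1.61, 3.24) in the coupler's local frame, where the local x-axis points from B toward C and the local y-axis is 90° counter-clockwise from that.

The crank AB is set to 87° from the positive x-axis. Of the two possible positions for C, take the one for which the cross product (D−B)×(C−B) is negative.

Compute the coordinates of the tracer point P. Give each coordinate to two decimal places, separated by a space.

A=(0,0), D=(9.00,0)
B = A + 1.00·(cos87°, sin87°) = (0.0523, 0.9986)
|BD| = 9.0032
circle(B,7.00) ∩ circle(D,9.00): a=2.7245, h=6.4480
  candidates: C₊=(3.4752,7.1047) cross=58.053; C₋=(2.0448,-5.7118) cross=-58.053
  mode - wants cross < 0 → take C=(2.0448,-5.7118) (cross=-58.053)
ex = (C−B)/|BC| = (0.2846,-0.9586); ey = (0.9586,0.2846)
P = B + -1.61·ex + 3.24·ey = (2.7001,3.4643)

2.70 3.46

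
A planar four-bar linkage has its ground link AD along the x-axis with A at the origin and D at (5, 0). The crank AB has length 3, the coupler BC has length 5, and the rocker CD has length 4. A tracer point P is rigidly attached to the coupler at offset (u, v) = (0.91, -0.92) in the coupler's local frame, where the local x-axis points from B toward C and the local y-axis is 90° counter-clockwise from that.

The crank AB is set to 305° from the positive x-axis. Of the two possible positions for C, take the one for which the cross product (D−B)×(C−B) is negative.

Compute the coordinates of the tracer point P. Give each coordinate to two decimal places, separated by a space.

2.38 -3.57

A=(0,0), D=(5.00,0)
B = A + 3.00·(cos305°, sin305°) = (1.7207, -2.4575)
|BD| = 4.0979
circle(B,5.00) ∩ circle(D,4.00): a=3.1471, h=3.8853
  candidates: C₊=(1.9091,2.5390) cross=15.922; C₋=(6.5691,-3.6794) cross=-15.922
  mode - wants cross < 0 → take C=(6.5691,-3.6794) (cross=-15.922)
ex = (C−B)/|BC| = (0.9697,-0.2444); ey = (0.2444,0.9697)
P = B + 0.91·ex + -0.92·ey = (2.3783,-3.5720)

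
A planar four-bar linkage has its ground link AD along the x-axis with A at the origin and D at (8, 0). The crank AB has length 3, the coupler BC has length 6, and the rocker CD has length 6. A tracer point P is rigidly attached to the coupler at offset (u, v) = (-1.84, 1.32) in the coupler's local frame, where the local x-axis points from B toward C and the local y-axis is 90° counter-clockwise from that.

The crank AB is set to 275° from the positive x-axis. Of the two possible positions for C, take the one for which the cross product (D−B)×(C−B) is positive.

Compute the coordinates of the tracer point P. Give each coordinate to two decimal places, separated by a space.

A=(0,0), D=(8.00,0)
B = A + 3.00·(cos275°, sin275°) = (0.2615, -2.9886)
|BD| = 8.2956
circle(B,6.00) ∩ circle(D,6.00): a=4.1478, h=4.3354
  candidates: C₊=(2.5688,2.5500) cross=35.965; C₋=(5.6926,-5.5386) cross=-35.965
  mode + wants cross > 0 → take C=(2.5688,2.5500) (cross=35.965)
ex = (C−B)/|BC| = (0.3846,0.9231); ey = (-0.9231,0.3846)
P = B + -1.84·ex + 1.32·ey = (-1.6646,-4.1795)

-1.66 -4.18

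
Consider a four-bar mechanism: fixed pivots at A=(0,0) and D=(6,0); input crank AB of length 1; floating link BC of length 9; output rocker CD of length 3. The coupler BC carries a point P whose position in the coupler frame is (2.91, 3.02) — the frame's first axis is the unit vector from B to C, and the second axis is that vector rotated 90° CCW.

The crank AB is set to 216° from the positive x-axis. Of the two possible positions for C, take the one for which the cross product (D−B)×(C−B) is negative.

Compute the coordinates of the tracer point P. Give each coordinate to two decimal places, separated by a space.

A=(0,0), D=(6.00,0)
B = A + 1.00·(cos216°, sin216°) = (-0.8090, -0.5878)
|BD| = 6.8343
circle(B,9.00) ∩ circle(D,3.00): a=8.6847, h=2.3614
  candidates: C₊=(7.6404,2.5118) cross=16.139; C₋=(8.0466,-2.1935) cross=-16.139
  mode - wants cross < 0 → take C=(8.0466,-2.1935) (cross=-16.139)
ex = (C−B)/|BC| = (0.9840,-0.1784); ey = (0.1784,0.9840)
P = B + 2.91·ex + 3.02·ey = (2.5931,1.8646)

2.59 1.86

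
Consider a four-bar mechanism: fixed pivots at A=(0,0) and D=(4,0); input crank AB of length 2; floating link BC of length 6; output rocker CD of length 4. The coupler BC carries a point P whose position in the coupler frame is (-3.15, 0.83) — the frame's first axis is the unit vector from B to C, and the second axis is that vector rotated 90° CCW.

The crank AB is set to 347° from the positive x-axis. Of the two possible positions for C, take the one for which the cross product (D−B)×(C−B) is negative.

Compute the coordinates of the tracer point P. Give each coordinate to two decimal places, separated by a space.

-1.17 0.49

A=(0,0), D=(4.00,0)
B = A + 2.00·(cos347°, sin347°) = (1.9487, -0.4499)
|BD| = 2.1000
circle(B,6.00) ∩ circle(D,4.00): a=5.8119, h=1.4907
  candidates: C₊=(7.3063,2.2513) cross=3.130; C₋=(7.9450,-0.6609) cross=-3.130
  mode - wants cross < 0 → take C=(7.9450,-0.6609) (cross=-3.130)
ex = (C−B)/|BC| = (0.9994,-0.0352); ey = (0.0352,0.9994)
P = B + -3.15·ex + 0.83·ey = (-1.1701,0.4903)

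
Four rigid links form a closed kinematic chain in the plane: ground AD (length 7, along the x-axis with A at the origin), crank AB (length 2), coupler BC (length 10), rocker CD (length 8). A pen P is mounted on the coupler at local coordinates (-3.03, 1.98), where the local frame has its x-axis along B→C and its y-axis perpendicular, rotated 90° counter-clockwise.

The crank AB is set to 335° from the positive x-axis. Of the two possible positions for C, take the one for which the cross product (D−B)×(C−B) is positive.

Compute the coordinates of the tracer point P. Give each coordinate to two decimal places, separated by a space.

A=(0,0), D=(7.00,0)
B = A + 2.00·(cos335°, sin335°) = (1.8126, -0.8452)
|BD| = 5.2558
circle(B,10.00) ∩ circle(D,8.00): a=6.0527, h=7.9602
  candidates: C₊=(6.5064,7.9848) cross=41.837; C₋=(9.0667,-7.7284) cross=-41.837
  mode + wants cross > 0 → take C=(6.5064,7.9848) (cross=41.837)
ex = (C−B)/|BC| = (0.4694,0.8830); ey = (-0.8830,0.4694)
P = B + -3.03·ex + 1.98·ey = (-1.3579,-2.5914)

-1.36 -2.59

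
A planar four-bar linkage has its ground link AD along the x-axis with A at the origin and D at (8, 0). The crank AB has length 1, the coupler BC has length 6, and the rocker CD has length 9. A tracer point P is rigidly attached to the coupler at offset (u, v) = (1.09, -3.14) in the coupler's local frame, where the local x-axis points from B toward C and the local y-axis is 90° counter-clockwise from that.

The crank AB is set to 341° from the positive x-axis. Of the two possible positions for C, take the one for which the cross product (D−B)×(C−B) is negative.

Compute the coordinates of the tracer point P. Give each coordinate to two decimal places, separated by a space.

-2.06 -1.73

A=(0,0), D=(8.00,0)
B = A + 1.00·(cos341°, sin341°) = (0.9455, -0.3256)
|BD| = 7.0620
circle(B,6.00) ∩ circle(D,9.00): a=0.3449, h=5.9901
  candidates: C₊=(1.0139,5.6740) cross=42.302; C₋=(1.5662,-6.2934) cross=-42.302
  mode - wants cross < 0 → take C=(1.5662,-6.2934) (cross=-42.302)
ex = (C−B)/|BC| = (0.1035,-0.9946); ey = (0.9946,0.1035)
P = B + 1.09·ex + -3.14·ey = (-2.0649,-1.7346)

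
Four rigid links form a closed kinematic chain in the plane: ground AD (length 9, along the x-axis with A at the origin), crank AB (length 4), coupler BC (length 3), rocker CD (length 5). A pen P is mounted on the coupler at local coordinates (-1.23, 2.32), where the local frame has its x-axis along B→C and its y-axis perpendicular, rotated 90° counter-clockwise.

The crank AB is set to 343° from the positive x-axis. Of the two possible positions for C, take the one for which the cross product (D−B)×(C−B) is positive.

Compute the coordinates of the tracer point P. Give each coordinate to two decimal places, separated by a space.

1.33 -1.99

A=(0,0), D=(9.00,0)
B = A + 4.00·(cos343°, sin343°) = (3.8252, -1.1695)
|BD| = 5.3053
circle(B,3.00) ∩ circle(D,5.00): a=1.1447, h=2.7730
  candidates: C₊=(4.3305,1.7877) cross=14.712; C₋=(5.5531,-3.6220) cross=-14.712
  mode + wants cross > 0 → take C=(4.3305,1.7877) (cross=14.712)
ex = (C−B)/|BC| = (0.1684,0.9857); ey = (-0.9857,0.1684)
P = B + -1.23·ex + 2.32·ey = (1.3312,-1.9912)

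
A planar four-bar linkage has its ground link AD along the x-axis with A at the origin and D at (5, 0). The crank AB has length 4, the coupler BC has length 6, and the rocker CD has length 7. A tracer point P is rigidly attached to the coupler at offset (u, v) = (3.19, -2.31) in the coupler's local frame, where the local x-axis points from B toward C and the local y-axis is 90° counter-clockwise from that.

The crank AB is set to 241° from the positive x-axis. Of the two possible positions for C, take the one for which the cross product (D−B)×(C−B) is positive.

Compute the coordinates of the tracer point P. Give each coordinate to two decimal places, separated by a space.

0.58 -0.47

A=(0,0), D=(5.00,0)
B = A + 4.00·(cos241°, sin241°) = (-1.9392, -3.4985)
|BD| = 7.7713
circle(B,6.00) ∩ circle(D,7.00): a=3.0492, h=5.1674
  candidates: C₊=(-1.5428,2.4884) cross=40.157; C₋=(3.1098,-6.7400) cross=-40.157
  mode + wants cross > 0 → take C=(-1.5428,2.4884) (cross=40.157)
ex = (C−B)/|BC| = (0.0661,0.9978); ey = (-0.9978,0.0661)
P = B + 3.19·ex + -2.31·ey = (0.5765,-0.4681)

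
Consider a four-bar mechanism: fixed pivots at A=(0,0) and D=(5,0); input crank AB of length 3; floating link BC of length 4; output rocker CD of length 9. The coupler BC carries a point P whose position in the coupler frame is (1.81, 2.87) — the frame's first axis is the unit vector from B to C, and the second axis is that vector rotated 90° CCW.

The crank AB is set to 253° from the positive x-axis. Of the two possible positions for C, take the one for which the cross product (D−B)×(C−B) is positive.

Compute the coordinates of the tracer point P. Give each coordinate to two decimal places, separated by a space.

A=(0,0), D=(5.00,0)
B = A + 3.00·(cos253°, sin253°) = (-0.8771, -2.8689)
|BD| = 6.5400
circle(B,4.00) ∩ circle(D,9.00): a=-1.6995, h=3.6210
  candidates: C₊=(-3.9928,-0.3604) cross=23.681; C₋=(-0.8159,-6.8684) cross=-23.681
  mode + wants cross > 0 → take C=(-3.9928,-0.3604) (cross=23.681)
ex = (C−B)/|BC| = (-0.7789,0.6271); ey = (-0.6271,-0.7789)
P = B + 1.81·ex + 2.87·ey = (-4.0868,-3.9693)

-4.09 -3.97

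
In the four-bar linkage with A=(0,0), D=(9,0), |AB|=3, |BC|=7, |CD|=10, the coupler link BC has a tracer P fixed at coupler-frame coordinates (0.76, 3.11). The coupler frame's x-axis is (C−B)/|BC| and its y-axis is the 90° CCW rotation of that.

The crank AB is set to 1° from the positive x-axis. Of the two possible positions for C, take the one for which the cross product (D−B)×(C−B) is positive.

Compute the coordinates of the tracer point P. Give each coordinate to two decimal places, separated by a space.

A=(0,0), D=(9.00,0)
B = A + 3.00·(cos1°, sin1°) = (2.9995, 0.0524)
|BD| = 6.0007
circle(B,7.00) ∩ circle(D,10.00): a=-1.2492, h=6.8876
  candidates: C₊=(1.8105,6.9506) cross=41.331; C₋=(1.6903,-6.8241) cross=-41.331
  mode + wants cross > 0 → take C=(1.8105,6.9506) (cross=41.331)
ex = (C−B)/|BC| = (-0.1699,0.9855); ey = (-0.9855,-0.1699)
P = B + 0.76·ex + 3.11·ey = (-0.1944,0.2730)

-0.19 0.27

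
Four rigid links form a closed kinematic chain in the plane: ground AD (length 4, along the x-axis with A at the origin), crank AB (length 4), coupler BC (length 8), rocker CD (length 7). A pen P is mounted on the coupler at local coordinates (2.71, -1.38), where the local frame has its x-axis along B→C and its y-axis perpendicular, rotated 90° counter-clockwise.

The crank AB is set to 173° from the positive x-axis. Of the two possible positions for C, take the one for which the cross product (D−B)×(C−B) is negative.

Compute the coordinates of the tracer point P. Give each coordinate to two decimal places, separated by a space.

-3.57 -2.53

A=(0,0), D=(4.00,0)
B = A + 4.00·(cos173°, sin173°) = (-3.9702, 0.4875)
|BD| = 7.9851
circle(B,8.00) ∩ circle(D,7.00): a=4.9318, h=6.2990
  candidates: C₊=(1.3370,6.4737) cross=50.298; C₋=(0.5679,-6.1009) cross=-50.298
  mode - wants cross < 0 → take C=(0.5679,-6.1009) (cross=-50.298)
ex = (C−B)/|BC| = (0.5673,-0.8235); ey = (0.8235,0.5673)
P = B + 2.71·ex + -1.38·ey = (-3.5694,-2.5271)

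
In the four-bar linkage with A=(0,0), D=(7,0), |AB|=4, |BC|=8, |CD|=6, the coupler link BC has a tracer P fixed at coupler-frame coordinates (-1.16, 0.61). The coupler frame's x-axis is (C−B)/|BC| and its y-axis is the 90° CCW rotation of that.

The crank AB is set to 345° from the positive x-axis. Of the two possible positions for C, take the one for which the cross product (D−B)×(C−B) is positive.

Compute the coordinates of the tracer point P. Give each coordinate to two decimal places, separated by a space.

2.77 -1.75

A=(0,0), D=(7.00,0)
B = A + 4.00·(cos345°, sin345°) = (3.8637, -1.0353)
|BD| = 3.3027
circle(B,8.00) ∩ circle(D,6.00): a=5.8903, h=5.4134
  candidates: C₊=(7.7602,5.9516) cross=17.879; C₋=(11.1540,-4.3295) cross=-17.879
  mode + wants cross > 0 → take C=(7.7602,5.9516) (cross=17.879)
ex = (C−B)/|BC| = (0.4871,0.8734); ey = (-0.8734,0.4871)
P = B + -1.16·ex + 0.61·ey = (2.7660,-1.7513)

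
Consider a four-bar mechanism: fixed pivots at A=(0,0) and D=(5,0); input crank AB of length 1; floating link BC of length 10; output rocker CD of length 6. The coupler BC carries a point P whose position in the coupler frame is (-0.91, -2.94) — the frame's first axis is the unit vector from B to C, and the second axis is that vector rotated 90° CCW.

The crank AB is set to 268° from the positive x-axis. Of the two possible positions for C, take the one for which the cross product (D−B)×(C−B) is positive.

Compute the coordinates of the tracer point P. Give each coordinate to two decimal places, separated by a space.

1.14 -3.85

A=(0,0), D=(5.00,0)
B = A + 1.00·(cos268°, sin268°) = (-0.0349, -0.9994)
|BD| = 5.1331
circle(B,10.00) ∩ circle(D,6.00): a=8.8006, h=4.7487
  candidates: C₊=(7.6727,5.3718) cross=24.375; C₋=(9.5218,-3.9438) cross=-24.375
  mode + wants cross > 0 → take C=(7.6727,5.3718) (cross=24.375)
ex = (C−B)/|BC| = (0.7708,0.6371); ey = (-0.6371,0.7708)
P = B + -0.91·ex + -2.94·ey = (1.1368,-3.8452)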